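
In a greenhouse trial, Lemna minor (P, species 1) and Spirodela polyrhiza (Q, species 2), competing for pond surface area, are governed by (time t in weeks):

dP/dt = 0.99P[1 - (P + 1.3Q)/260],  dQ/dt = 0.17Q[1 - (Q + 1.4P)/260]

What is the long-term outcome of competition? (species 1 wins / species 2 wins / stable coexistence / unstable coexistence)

unstable coexistence (outcome depends on initial conditions)

Compare the nullcline intercepts: K1/α12 = 260/1.3 = 200 < K2 = 260; K2/α21 = 260/1.4 = 186 < K1 = 260.
Since both are reversed, neither can invade when rare; the interior point is a saddle.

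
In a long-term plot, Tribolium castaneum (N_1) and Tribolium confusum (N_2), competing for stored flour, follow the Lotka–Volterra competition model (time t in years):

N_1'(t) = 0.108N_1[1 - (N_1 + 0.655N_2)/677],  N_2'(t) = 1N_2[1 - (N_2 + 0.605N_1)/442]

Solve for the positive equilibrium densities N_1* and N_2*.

N_1* ≈ 642, N_2* ≈ 53.7

Setting both brackets to zero gives the nullclines N_1 + 0.655N_2 = 677 and 0.605N_1 + N_2 = 442.
Substituting N_2 = 442 - 0.605N_1 into the first: N_1(1 - 0.655·0.605) = 677 - 0.655·442.
So N_1* = 387/0.604 = 642, and then N_2* = 442 - 0.605·642 = 53.7.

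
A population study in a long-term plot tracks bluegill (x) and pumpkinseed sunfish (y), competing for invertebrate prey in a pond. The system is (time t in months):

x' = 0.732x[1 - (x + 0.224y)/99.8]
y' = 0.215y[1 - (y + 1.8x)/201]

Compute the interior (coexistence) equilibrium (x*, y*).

Setting both brackets to zero gives the nullclines x + 0.224y = 99.8 and 1.8x + y = 201.
Substituting y = 201 - 1.8x into the first: x(1 - 0.224·1.8) = 99.8 - 0.224·201.
So x* = 54.8/0.597 = 91.8, and then y* = 201 - 1.8·91.8 = 35.8.

x* ≈ 91.8, y* ≈ 35.8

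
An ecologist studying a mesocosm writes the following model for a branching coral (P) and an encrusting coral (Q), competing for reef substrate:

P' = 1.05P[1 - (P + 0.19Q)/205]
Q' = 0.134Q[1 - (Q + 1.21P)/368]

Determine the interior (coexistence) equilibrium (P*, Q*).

P* ≈ 175, Q* ≈ 156

Setting both brackets to zero gives the nullclines P + 0.19Q = 205 and 1.21P + Q = 368.
Substituting Q = 368 - 1.21P into the first: P(1 - 0.19·1.21) = 205 - 0.19·368.
So P* = 135/0.77 = 175, and then Q* = 368 - 1.21·175 = 156.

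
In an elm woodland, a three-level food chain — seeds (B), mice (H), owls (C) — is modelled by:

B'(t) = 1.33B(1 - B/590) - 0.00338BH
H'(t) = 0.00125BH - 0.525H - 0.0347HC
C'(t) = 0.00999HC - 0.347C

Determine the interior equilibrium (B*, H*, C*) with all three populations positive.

B* ≈ 538, H* ≈ 34.7, C* ≈ 4.25

From dC/dt = 0: 0.00999H* = 0.347, so H* = 34.7.
From dB/dt = 0: 1.33(1 - B*/590) = 0.00338·34.7, giving B* = 590·(1 - 0.0883) = 538.
From dH/dt = 0: 0.00125·538 - 0.525 = 0.0347C*, so C* = 0.147/0.0347 = 4.25.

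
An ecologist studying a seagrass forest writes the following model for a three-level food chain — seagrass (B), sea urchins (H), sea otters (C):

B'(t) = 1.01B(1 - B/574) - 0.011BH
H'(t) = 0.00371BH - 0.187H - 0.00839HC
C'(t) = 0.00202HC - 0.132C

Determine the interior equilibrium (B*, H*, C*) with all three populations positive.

B* ≈ 165, H* ≈ 65.3, C* ≈ 50.9

From dC/dt = 0: 0.00202H* = 0.132, so H* = 65.3.
From dB/dt = 0: 1.01(1 - B*/574) = 0.011·65.3, giving B* = 574·(1 - 0.712) = 165.
From dH/dt = 0: 0.00371·165 - 0.187 = 0.00839C*, so C* = 0.427/0.00839 = 50.9.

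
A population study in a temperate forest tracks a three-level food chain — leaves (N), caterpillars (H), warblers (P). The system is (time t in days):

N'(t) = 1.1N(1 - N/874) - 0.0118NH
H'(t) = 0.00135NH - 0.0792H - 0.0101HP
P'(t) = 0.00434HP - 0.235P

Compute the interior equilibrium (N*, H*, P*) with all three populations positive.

N* ≈ 366, H* ≈ 54.1, P* ≈ 41.1

From dP/dt = 0: 0.00434H* = 0.235, so H* = 54.1.
From dN/dt = 0: 1.1(1 - N*/874) = 0.0118·54.1, giving N* = 874·(1 - 0.581) = 366.
From dH/dt = 0: 0.00135·366 - 0.0792 = 0.0101P*, so P* = 0.415/0.0101 = 41.1.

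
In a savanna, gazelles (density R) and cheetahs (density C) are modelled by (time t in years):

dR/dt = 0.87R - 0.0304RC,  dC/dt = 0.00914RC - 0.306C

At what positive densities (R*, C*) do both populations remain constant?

R* ≈ 33.5, C* ≈ 28.6

Set dC/dt = 0 with C > 0: 0.00914R - 0.306 = 0, so R* = 0.306/0.00914 = 33.5.
Set dR/dt = 0 with R > 0: 0.87 - 0.0304C = 0, so C* = 0.87/0.0304 = 28.6.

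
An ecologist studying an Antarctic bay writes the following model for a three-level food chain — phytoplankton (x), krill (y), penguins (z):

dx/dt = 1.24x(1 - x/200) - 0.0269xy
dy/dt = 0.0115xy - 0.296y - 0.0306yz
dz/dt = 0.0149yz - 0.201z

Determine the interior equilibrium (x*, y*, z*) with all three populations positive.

x* ≈ 141, y* ≈ 13.5, z* ≈ 43.5

From dz/dt = 0: 0.0149y* = 0.201, so y* = 13.5.
From dx/dt = 0: 1.24(1 - x*/200) = 0.0269·13.5, giving x* = 200·(1 - 0.293) = 141.
From dy/dt = 0: 0.0115·141 - 0.296 = 0.0306z*, so z* = 1.33/0.0306 = 43.5.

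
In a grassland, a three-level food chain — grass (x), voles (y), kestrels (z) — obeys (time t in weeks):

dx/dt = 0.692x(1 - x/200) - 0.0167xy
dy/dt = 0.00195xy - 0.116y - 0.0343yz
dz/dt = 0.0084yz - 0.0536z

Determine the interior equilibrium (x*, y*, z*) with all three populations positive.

From dz/dt = 0: 0.0084y* = 0.0536, so y* = 6.38.
From dx/dt = 0: 0.692(1 - x*/200) = 0.0167·6.38, giving x* = 200·(1 - 0.154) = 169.
From dy/dt = 0: 0.00195·169 - 0.116 = 0.0343z*, so z* = 0.214/0.0343 = 6.24.

x* ≈ 169, y* ≈ 6.38, z* ≈ 6.24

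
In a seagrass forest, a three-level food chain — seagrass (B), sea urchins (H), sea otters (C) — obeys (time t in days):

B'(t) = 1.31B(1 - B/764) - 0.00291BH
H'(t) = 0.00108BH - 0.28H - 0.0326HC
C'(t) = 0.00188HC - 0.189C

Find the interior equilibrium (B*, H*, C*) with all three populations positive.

From dC/dt = 0: 0.00188H* = 0.189, so H* = 101.
From dB/dt = 0: 1.31(1 - B*/764) = 0.00291·101, giving B* = 764·(1 - 0.223) = 593.
From dH/dt = 0: 0.00108·593 - 0.28 = 0.0326C*, so C* = 0.361/0.0326 = 11.1.

B* ≈ 593, H* ≈ 101, C* ≈ 11.1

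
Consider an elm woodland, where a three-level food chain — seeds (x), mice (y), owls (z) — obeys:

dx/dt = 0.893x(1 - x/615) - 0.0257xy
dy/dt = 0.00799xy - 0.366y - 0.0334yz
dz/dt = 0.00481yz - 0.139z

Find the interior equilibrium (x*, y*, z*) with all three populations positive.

From dz/dt = 0: 0.00481y* = 0.139, so y* = 28.9.
From dx/dt = 0: 0.893(1 - x*/615) = 0.0257·28.9, giving x* = 615·(1 - 0.832) = 104.
From dy/dt = 0: 0.00799·104 - 0.366 = 0.0334z*, so z* = 0.461/0.0334 = 13.8.

x* ≈ 104, y* ≈ 28.9, z* ≈ 13.8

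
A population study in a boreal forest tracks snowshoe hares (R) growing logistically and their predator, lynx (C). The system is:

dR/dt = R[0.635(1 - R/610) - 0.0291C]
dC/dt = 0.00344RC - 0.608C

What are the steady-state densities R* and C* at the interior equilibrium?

From dC/dt = 0 with C > 0: 0.00344R* = 0.608, so R* = 177.
Substitute into dR/dt = 0: 0.635(1 - 177/610) = 0.0291C*.
The bracket is 0.71, giving C* = 0.451/0.0291 = 15.5.

R* ≈ 177, C* ≈ 15.5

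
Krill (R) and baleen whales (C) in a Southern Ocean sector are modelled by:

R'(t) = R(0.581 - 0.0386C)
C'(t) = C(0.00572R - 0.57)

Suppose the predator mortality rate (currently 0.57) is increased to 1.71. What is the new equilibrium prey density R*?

R* ≈ 299

At the interior fixed point, setting dC/dt = 0 with C > 0 fixes R* = (predator death rate)/(RC coefficient) — independent of the other coefficients.
With the change, R* = 1.71/0.00572 = 299; it rises from 99.7.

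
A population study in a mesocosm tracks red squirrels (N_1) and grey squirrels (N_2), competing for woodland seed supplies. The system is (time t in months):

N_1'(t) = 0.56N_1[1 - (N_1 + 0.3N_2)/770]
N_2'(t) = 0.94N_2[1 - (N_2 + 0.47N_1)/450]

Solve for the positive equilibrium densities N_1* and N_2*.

Setting both brackets to zero gives the nullclines N_1 + 0.3N_2 = 770 and 0.47N_1 + N_2 = 450.
Substituting N_2 = 450 - 0.47N_1 into the first: N_1(1 - 0.3·0.47) = 770 - 0.3·450.
So N_1* = 635/0.859 = 739, and then N_2* = 450 - 0.47·739 = 103.

N_1* ≈ 739, N_2* ≈ 103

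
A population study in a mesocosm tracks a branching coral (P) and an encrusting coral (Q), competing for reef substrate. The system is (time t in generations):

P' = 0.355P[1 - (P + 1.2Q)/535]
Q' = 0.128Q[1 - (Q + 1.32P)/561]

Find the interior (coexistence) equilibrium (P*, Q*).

Setting both brackets to zero gives the nullclines P + 1.2Q = 535 and 1.32P + Q = 561.
Substituting Q = 561 - 1.32P into the first: P(1 - 1.2·1.32) = 535 - 1.2·561.
So P* = -138/-0.584 = 237, and then Q* = 561 - 1.32·237 = 249.

P* ≈ 237, Q* ≈ 249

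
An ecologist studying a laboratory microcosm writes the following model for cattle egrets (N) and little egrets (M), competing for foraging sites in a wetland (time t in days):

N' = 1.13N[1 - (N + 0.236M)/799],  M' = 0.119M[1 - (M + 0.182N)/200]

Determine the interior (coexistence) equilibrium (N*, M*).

N* ≈ 786, M* ≈ 57

Setting both brackets to zero gives the nullclines N + 0.236M = 799 and 0.182N + M = 200.
Substituting M = 200 - 0.182N into the first: N(1 - 0.236·0.182) = 799 - 0.236·200.
So N* = 752/0.957 = 786, and then M* = 200 - 0.182·786 = 57.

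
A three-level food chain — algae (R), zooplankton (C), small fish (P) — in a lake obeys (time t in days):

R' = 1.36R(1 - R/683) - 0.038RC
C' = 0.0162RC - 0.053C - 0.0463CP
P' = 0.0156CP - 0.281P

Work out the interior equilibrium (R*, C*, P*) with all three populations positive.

R* ≈ 339, C* ≈ 18, P* ≈ 118

From dP/dt = 0: 0.0156C* = 0.281, so C* = 18.
From dR/dt = 0: 1.36(1 - R*/683) = 0.038·18, giving R* = 683·(1 - 0.503) = 339.
From dC/dt = 0: 0.0162·339 - 0.053 = 0.0463P*, so P* = 5.44/0.0463 = 118.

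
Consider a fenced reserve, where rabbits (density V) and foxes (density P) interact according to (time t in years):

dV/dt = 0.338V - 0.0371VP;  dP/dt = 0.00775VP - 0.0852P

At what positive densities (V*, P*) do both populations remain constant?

V* ≈ 11, P* ≈ 9.11

Set dP/dt = 0 with P > 0: 0.00775V - 0.0852 = 0, so V* = 0.0852/0.00775 = 11.
Set dV/dt = 0 with V > 0: 0.338 - 0.0371P = 0, so P* = 0.338/0.0371 = 9.11.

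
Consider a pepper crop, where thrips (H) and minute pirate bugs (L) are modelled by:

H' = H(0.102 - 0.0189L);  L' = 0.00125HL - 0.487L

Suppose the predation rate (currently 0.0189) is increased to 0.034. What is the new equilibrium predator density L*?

L* ≈ 3

At the interior fixed point, setting dH/dt = 0 with H > 0 fixes L* = (prey growth rate)/(HL coefficient) — independent of the other coefficients.
With the change, L* = 0.102/0.034 = 3; it falls from 5.4.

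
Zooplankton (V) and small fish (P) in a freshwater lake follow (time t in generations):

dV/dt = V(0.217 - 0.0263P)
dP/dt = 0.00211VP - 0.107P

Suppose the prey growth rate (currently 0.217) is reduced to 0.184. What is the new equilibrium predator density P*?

P* ≈ 7

At the interior fixed point, setting dV/dt = 0 with V > 0 fixes P* = (prey growth rate)/(VP coefficient) — independent of the other coefficients.
With the change, P* = 0.184/0.0263 = 7; it falls from 8.25.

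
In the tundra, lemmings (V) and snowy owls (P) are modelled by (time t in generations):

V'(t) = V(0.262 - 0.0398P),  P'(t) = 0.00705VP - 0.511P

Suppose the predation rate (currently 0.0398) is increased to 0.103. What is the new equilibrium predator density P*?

P* ≈ 2.54

At the interior fixed point, setting dV/dt = 0 with V > 0 fixes P* = (prey growth rate)/(VP coefficient) — independent of the other coefficients.
With the change, P* = 0.262/0.103 = 2.54; it falls from 6.58.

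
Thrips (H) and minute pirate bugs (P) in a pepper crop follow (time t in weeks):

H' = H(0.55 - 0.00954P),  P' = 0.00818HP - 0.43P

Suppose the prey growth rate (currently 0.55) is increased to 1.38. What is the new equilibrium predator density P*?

At the interior fixed point, setting dH/dt = 0 with H > 0 fixes P* = (prey growth rate)/(HP coefficient) — independent of the other coefficients.
With the change, P* = 1.38/0.00954 = 145; it rises from 57.7.

P* ≈ 145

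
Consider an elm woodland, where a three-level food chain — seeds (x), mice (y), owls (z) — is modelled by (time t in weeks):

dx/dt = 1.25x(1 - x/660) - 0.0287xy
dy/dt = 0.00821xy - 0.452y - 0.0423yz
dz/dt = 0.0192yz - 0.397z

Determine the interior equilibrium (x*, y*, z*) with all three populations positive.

From dz/dt = 0: 0.0192y* = 0.397, so y* = 20.7.
From dx/dt = 0: 1.25(1 - x*/660) = 0.0287·20.7, giving x* = 660·(1 - 0.475) = 347.
From dy/dt = 0: 0.00821·347 - 0.452 = 0.0423z*, so z* = 2.39/0.0423 = 56.6.

x* ≈ 347, y* ≈ 20.7, z* ≈ 56.6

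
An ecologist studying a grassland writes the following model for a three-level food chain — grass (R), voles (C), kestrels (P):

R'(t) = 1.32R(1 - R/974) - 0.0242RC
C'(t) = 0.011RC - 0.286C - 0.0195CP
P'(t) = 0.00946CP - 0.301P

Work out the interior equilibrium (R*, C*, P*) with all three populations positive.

From dP/dt = 0: 0.00946C* = 0.301, so C* = 31.8.
From dR/dt = 0: 1.32(1 - R*/974) = 0.0242·31.8, giving R* = 974·(1 - 0.583) = 406.
From dC/dt = 0: 0.011·406 - 0.286 = 0.0195P*, so P* = 4.18/0.0195 = 214.

R* ≈ 406, C* ≈ 31.8, P* ≈ 214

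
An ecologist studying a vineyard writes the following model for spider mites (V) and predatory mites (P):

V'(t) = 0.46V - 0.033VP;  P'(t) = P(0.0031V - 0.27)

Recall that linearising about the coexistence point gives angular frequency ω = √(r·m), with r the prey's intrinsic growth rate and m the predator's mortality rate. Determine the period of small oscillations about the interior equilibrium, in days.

T ≈ 17.8 days

Here r = 0.46 and m = 0.27, so r·m = 0.124.
ω = √0.124 = 0.352 per day, hence T = 2π/ω ≈ 17.8 days.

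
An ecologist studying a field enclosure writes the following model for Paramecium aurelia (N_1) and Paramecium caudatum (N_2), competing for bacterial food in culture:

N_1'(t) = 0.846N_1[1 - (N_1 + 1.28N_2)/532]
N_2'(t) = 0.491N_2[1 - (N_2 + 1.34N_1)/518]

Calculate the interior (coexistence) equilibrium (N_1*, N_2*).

Setting both brackets to zero gives the nullclines N_1 + 1.28N_2 = 532 and 1.34N_1 + N_2 = 518.
Substituting N_2 = 518 - 1.34N_1 into the first: N_1(1 - 1.28·1.34) = 532 - 1.28·518.
So N_1* = -131/-0.715 = 183, and then N_2* = 518 - 1.34·183 = 272.

N_1* ≈ 183, N_2* ≈ 272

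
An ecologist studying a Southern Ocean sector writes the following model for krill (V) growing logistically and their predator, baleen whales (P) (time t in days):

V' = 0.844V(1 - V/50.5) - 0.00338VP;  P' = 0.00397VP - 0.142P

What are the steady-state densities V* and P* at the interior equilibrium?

From dP/dt = 0 with P > 0: 0.00397V* = 0.142, so V* = 35.8.
Substitute into dV/dt = 0: 0.844(1 - 35.8/50.5) = 0.00338P*.
The bracket is 0.292, giving P* = 0.246/0.00338 = 72.8.

V* ≈ 35.8, P* ≈ 72.8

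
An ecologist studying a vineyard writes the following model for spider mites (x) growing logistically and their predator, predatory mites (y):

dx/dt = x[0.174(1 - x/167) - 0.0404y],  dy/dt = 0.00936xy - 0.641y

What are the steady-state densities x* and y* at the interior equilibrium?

x* ≈ 68.5, y* ≈ 2.54

From dy/dt = 0 with y > 0: 0.00936x* = 0.641, so x* = 68.5.
Substitute into dx/dt = 0: 0.174(1 - 68.5/167) = 0.0404y*.
The bracket is 0.59, giving y* = 0.103/0.0404 = 2.54.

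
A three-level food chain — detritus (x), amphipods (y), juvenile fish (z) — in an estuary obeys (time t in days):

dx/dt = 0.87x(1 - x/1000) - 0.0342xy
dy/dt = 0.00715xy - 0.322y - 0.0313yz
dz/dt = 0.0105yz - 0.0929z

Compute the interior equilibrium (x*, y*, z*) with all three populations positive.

From dz/dt = 0: 0.0105y* = 0.0929, so y* = 8.85.
From dx/dt = 0: 0.87(1 - x*/1000) = 0.0342·8.85, giving x* = 1000·(1 - 0.348) = 652.
From dy/dt = 0: 0.00715·652 - 0.322 = 0.0313z*, so z* = 4.34/0.0313 = 139.

x* ≈ 652, y* ≈ 8.85, z* ≈ 139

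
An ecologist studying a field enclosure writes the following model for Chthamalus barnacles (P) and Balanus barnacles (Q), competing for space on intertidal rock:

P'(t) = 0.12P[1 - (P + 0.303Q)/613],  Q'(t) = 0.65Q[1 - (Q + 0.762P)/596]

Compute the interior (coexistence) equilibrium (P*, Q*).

Setting both brackets to zero gives the nullclines P + 0.303Q = 613 and 0.762P + Q = 596.
Substituting Q = 596 - 0.762P into the first: P(1 - 0.303·0.762) = 613 - 0.303·596.
So P* = 432/0.769 = 562, and then Q* = 596 - 0.762·562 = 168.

P* ≈ 562, Q* ≈ 168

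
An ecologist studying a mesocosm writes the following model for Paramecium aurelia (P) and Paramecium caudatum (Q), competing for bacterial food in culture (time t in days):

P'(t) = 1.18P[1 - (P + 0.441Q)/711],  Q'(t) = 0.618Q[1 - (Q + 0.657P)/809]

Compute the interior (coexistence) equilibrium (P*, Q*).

P* ≈ 499, Q* ≈ 481

Setting both brackets to zero gives the nullclines P + 0.441Q = 711 and 0.657P + Q = 809.
Substituting Q = 809 - 0.657P into the first: P(1 - 0.441·0.657) = 711 - 0.441·809.
So P* = 354/0.71 = 499, and then Q* = 809 - 0.657·499 = 481.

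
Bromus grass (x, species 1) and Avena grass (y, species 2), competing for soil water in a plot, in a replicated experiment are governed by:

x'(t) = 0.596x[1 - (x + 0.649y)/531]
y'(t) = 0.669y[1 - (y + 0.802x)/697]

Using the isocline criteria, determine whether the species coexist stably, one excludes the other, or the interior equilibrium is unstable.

Compare the nullcline intercepts: K1/α12 = 531/0.649 = 818 > K2 = 697; K2/α21 = 697/0.802 = 869 > K1 = 531.
Since both inequalities hold, each species can invade when rare, so the interior equilibrium is stable.

stable coexistence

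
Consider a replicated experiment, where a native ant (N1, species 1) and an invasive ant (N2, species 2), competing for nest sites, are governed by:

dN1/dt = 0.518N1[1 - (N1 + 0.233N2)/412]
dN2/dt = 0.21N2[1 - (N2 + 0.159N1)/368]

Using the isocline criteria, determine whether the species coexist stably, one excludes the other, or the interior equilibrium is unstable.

Compare the nullcline intercepts: K1/α12 = 412/0.233 = 1770 > K2 = 368; K2/α21 = 368/0.159 = 2310 > K1 = 412.
Since both inequalities hold, each species can invade when rare, so the interior equilibrium is stable.

stable coexistence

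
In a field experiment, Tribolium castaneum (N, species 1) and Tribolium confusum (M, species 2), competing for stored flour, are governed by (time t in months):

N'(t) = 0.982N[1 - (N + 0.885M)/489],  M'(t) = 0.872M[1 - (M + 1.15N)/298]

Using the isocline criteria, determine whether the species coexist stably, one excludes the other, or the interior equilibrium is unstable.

species 1 excludes species 2

Compare the nullcline intercepts: K1/α12 = 489/0.885 = 553 > K2 = 298; K2/α21 = 298/1.15 = 259 < K1 = 489.
Since the inequalities point opposite ways, species 1 can invade but species 2 cannot.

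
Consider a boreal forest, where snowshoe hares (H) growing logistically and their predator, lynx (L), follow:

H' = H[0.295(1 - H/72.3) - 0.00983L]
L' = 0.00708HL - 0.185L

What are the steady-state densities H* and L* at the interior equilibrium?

H* ≈ 26.1, L* ≈ 19.2

From dL/dt = 0 with L > 0: 0.00708H* = 0.185, so H* = 26.1.
Substitute into dH/dt = 0: 0.295(1 - 26.1/72.3) = 0.00983L*.
The bracket is 0.639, giving L* = 0.188/0.00983 = 19.2.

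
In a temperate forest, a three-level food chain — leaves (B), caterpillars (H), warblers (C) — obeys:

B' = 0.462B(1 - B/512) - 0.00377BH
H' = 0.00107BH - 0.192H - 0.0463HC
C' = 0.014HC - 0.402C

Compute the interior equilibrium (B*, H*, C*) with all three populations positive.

B* ≈ 392, H* ≈ 28.7, C* ≈ 4.91

From dC/dt = 0: 0.014H* = 0.402, so H* = 28.7.
From dB/dt = 0: 0.462(1 - B*/512) = 0.00377·28.7, giving B* = 512·(1 - 0.234) = 392.
From dH/dt = 0: 0.00107·392 - 0.192 = 0.0463C*, so C* = 0.227/0.0463 = 4.91.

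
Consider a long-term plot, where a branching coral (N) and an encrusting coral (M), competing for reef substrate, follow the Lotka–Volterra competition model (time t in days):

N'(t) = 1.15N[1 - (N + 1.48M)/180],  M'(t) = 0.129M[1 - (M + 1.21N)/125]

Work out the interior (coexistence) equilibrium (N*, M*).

N* ≈ 6.32, M* ≈ 117

Setting both brackets to zero gives the nullclines N + 1.48M = 180 and 1.21N + M = 125.
Substituting M = 125 - 1.21N into the first: N(1 - 1.48·1.21) = 180 - 1.48·125.
So N* = -5/-0.791 = 6.32, and then M* = 125 - 1.21·6.32 = 117.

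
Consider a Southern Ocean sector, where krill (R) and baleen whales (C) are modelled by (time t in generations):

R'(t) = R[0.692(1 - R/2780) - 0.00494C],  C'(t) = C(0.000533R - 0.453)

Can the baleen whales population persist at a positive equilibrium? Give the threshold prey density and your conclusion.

The predator equation gives dC/dt > 0 only when R > 0.453/0.000533 = 850.
Without the predator, R → K = 2780. Since 2780 > 850, the predator can invade and persist.

Threshold R = 850; K > 850, so yes, the predator persists.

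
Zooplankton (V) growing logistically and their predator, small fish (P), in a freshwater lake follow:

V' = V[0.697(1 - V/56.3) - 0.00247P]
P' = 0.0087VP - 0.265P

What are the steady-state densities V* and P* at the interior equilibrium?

From dP/dt = 0 with P > 0: 0.0087V* = 0.265, so V* = 30.5.
Substitute into dV/dt = 0: 0.697(1 - 30.5/56.3) = 0.00247P*.
The bracket is 0.459, giving P* = 0.32/0.00247 = 130.

V* ≈ 30.5, P* ≈ 130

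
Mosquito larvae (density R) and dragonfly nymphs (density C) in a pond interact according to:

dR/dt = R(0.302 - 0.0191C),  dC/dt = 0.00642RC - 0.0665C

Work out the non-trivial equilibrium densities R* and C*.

R* ≈ 10.4, C* ≈ 15.8

Set dC/dt = 0 with C > 0: 0.00642R - 0.0665 = 0, so R* = 0.0665/0.00642 = 10.4.
Set dR/dt = 0 with R > 0: 0.302 - 0.0191C = 0, so C* = 0.302/0.0191 = 15.8.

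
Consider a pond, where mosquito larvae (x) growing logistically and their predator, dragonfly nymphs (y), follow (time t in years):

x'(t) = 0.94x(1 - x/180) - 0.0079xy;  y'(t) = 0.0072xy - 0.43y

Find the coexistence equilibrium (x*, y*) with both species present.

From dy/dt = 0 with y > 0: 0.0072x* = 0.43, so x* = 59.7.
Substitute into dx/dt = 0: 0.94(1 - 59.7/180) = 0.0079y*.
The bracket is 0.668, giving y* = 0.628/0.0079 = 79.5.

x* ≈ 59.7, y* ≈ 79.5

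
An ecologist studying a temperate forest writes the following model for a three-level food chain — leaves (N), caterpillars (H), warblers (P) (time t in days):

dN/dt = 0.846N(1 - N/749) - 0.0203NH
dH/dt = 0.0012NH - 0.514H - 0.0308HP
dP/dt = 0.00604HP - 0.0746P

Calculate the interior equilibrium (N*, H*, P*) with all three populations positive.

From dP/dt = 0: 0.00604H* = 0.0746, so H* = 12.4.
From dN/dt = 0: 0.846(1 - N*/749) = 0.0203·12.4, giving N* = 749·(1 - 0.296) = 527.
From dH/dt = 0: 0.0012·527 - 0.514 = 0.0308P*, so P* = 0.118/0.0308 = 3.85.

N* ≈ 527, H* ≈ 12.4, P* ≈ 3.85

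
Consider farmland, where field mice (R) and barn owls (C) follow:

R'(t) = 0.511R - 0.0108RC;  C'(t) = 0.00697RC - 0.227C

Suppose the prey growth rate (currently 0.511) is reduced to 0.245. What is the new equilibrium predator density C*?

C* ≈ 22.7

At the interior fixed point, setting dR/dt = 0 with R > 0 fixes C* = (prey growth rate)/(RC coefficient) — independent of the other coefficients.
With the change, C* = 0.245/0.0108 = 22.7; it falls from 47.3.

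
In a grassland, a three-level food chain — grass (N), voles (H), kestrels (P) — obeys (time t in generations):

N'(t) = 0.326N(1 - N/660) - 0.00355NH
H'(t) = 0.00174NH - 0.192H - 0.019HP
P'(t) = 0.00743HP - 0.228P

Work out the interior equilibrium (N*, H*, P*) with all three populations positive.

N* ≈ 439, H* ≈ 30.7, P* ≈ 30.1

From dP/dt = 0: 0.00743H* = 0.228, so H* = 30.7.
From dN/dt = 0: 0.326(1 - N*/660) = 0.00355·30.7, giving N* = 660·(1 - 0.334) = 439.
From dH/dt = 0: 0.00174·439 - 0.192 = 0.019P*, so P* = 0.573/0.019 = 30.1.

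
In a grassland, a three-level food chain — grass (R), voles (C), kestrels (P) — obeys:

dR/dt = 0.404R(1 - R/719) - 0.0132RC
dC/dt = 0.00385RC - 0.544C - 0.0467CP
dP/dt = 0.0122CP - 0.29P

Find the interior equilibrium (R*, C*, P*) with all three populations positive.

R* ≈ 161, C* ≈ 23.8, P* ≈ 1.59

From dP/dt = 0: 0.0122C* = 0.29, so C* = 23.8.
From dR/dt = 0: 0.404(1 - R*/719) = 0.0132·23.8, giving R* = 719·(1 - 0.777) = 161.
From dC/dt = 0: 0.00385·161 - 0.544 = 0.0467P*, so P* = 0.0742/0.0467 = 1.59.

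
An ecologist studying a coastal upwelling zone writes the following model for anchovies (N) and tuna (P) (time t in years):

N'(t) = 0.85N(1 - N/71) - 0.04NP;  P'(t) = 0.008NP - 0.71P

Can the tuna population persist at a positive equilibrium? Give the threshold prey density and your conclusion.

The predator equation gives dP/dt > 0 only when N > 0.71/0.008 = 88.8.
Without the predator, N → K = 71. Since 71 < 88.8, the predator cannot invade.

Threshold N = 88.8; K < 88.8, so no, the predator goes extinct.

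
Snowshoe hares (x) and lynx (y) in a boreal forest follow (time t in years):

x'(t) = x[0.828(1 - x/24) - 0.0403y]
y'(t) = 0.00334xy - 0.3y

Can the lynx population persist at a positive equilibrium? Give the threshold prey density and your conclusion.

The predator equation gives dy/dt > 0 only when x > 0.3/0.00334 = 89.8.
Without the predator, x → K = 24. Since 24 < 89.8, the predator cannot invade.

Threshold x = 89.8; K < 89.8, so no, the predator goes extinct.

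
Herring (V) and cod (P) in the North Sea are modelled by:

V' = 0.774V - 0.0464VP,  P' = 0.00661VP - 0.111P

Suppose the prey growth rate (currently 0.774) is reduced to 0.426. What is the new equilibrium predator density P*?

At the interior fixed point, setting dV/dt = 0 with V > 0 fixes P* = (prey growth rate)/(VP coefficient) — independent of the other coefficients.
With the change, P* = 0.426/0.0464 = 9.18; it falls from 16.7.

P* ≈ 9.18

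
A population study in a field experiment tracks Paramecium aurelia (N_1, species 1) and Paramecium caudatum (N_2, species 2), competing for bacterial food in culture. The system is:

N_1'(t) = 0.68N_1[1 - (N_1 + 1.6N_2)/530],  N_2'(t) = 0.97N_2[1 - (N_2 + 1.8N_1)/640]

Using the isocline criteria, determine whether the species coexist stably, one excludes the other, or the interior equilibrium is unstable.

unstable coexistence (outcome depends on initial conditions)

Compare the nullcline intercepts: K1/α12 = 530/1.6 = 331 < K2 = 640; K2/α21 = 640/1.8 = 356 < K1 = 530.
Since both are reversed, neither can invade when rare; the interior point is a saddle.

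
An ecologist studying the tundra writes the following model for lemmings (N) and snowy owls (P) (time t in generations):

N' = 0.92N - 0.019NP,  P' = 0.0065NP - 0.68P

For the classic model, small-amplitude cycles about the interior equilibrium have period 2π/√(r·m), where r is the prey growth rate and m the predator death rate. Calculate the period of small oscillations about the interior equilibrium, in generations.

T ≈ 7.94 generations

Here r = 0.92 and m = 0.68, so r·m = 0.626.
ω = √0.626 = 0.791 per generation, hence T = 2π/ω ≈ 7.94 generations.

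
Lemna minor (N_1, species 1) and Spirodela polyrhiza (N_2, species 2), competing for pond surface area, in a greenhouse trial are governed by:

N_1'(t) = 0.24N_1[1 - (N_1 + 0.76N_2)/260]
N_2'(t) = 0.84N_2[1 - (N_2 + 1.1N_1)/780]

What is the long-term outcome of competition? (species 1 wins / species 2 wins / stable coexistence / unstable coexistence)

species 2 excludes species 1

Compare the nullcline intercepts: K1/α12 = 260/0.76 = 342 < K2 = 780; K2/α21 = 780/1.1 = 709 > K1 = 260.
Since the inequalities point opposite ways, species 2 can invade but species 1 cannot.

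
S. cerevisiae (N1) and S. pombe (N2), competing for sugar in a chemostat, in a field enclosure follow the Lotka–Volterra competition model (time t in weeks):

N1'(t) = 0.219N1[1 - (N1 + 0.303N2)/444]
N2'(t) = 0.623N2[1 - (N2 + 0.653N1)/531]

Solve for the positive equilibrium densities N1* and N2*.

N1* ≈ 353, N2* ≈ 301

Setting both brackets to zero gives the nullclines N1 + 0.303N2 = 444 and 0.653N1 + N2 = 531.
Substituting N2 = 531 - 0.653N1 into the first: N1(1 - 0.303·0.653) = 444 - 0.303·531.
So N1* = 283/0.802 = 353, and then N2* = 531 - 0.653·353 = 301.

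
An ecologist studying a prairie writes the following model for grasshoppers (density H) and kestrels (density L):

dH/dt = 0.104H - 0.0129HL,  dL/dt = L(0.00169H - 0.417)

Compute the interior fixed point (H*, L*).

H* ≈ 247, L* ≈ 8.06

Set dL/dt = 0 with L > 0: 0.00169H - 0.417 = 0, so H* = 0.417/0.00169 = 247.
Set dH/dt = 0 with H > 0: 0.104 - 0.0129L = 0, so L* = 0.104/0.0129 = 8.06.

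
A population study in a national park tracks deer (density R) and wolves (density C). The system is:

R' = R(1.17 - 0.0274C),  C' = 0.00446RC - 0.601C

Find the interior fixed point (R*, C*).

Set dC/dt = 0 with C > 0: 0.00446R - 0.601 = 0, so R* = 0.601/0.00446 = 135.
Set dR/dt = 0 with R > 0: 1.17 - 0.0274C = 0, so C* = 1.17/0.0274 = 42.7.

R* ≈ 135, C* ≈ 42.7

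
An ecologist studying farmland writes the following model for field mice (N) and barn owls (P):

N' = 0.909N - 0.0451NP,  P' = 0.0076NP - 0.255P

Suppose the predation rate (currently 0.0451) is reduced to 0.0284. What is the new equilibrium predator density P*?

At the interior fixed point, setting dN/dt = 0 with N > 0 fixes P* = (prey growth rate)/(NP coefficient) — independent of the other coefficients.
With the change, P* = 0.909/0.0284 = 32; it rises from 20.2.

P* ≈ 32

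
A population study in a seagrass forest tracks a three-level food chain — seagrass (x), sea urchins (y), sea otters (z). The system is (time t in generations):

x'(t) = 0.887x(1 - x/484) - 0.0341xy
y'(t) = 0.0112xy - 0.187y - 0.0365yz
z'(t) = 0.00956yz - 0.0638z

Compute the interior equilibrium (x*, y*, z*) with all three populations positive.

From dz/dt = 0: 0.00956y* = 0.0638, so y* = 6.67.
From dx/dt = 0: 0.887(1 - x*/484) = 0.0341·6.67, giving x* = 484·(1 - 0.257) = 360.
From dy/dt = 0: 0.0112·360 - 0.187 = 0.0365z*, so z* = 3.84/0.0365 = 105.

x* ≈ 360, y* ≈ 6.67, z* ≈ 105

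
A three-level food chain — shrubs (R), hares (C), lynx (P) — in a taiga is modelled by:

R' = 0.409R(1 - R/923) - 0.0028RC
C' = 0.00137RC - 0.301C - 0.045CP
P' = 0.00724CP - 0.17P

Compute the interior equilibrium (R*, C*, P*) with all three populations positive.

R* ≈ 775, C* ≈ 23.5, P* ≈ 16.9

From dP/dt = 0: 0.00724C* = 0.17, so C* = 23.5.
From dR/dt = 0: 0.409(1 - R*/923) = 0.0028·23.5, giving R* = 923·(1 - 0.161) = 775.
From dC/dt = 0: 0.00137·775 - 0.301 = 0.045P*, so P* = 0.76/0.045 = 16.9.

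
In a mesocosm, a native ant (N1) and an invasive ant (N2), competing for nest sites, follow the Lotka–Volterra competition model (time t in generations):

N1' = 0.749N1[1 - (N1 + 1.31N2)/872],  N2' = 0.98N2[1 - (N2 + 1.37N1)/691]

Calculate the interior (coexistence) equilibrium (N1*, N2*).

Setting both brackets to zero gives the nullclines N1 + 1.31N2 = 872 and 1.37N1 + N2 = 691.
Substituting N2 = 691 - 1.37N1 into the first: N1(1 - 1.31·1.37) = 872 - 1.31·691.
So N1* = -33.2/-0.795 = 41.8, and then N2* = 691 - 1.37·41.8 = 634.

N1* ≈ 41.8, N2* ≈ 634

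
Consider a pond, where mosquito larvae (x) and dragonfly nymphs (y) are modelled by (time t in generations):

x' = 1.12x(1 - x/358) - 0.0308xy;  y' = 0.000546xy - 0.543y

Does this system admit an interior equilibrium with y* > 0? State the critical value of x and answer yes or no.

Threshold x = 995; K < 995, so no, the predator goes extinct.

The predator equation gives dy/dt > 0 only when x > 0.543/0.000546 = 995.
Without the predator, x → K = 358. Since 358 < 995, the predator cannot invade.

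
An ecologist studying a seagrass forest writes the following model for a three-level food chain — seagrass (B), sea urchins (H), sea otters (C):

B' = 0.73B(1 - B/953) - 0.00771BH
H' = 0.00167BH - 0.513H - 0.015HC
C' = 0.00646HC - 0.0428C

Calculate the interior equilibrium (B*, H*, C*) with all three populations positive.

B* ≈ 886, H* ≈ 6.63, C* ≈ 64.5

From dC/dt = 0: 0.00646H* = 0.0428, so H* = 6.63.
From dB/dt = 0: 0.73(1 - B*/953) = 0.00771·6.63, giving B* = 953·(1 - 0.07) = 886.
From dH/dt = 0: 0.00167·886 - 0.513 = 0.015C*, so C* = 0.967/0.015 = 64.5.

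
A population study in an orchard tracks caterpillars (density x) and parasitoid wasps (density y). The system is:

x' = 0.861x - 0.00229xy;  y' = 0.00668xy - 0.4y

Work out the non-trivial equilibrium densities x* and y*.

x* ≈ 59.9, y* ≈ 376

Set dy/dt = 0 with y > 0: 0.00668x - 0.4 = 0, so x* = 0.4/0.00668 = 59.9.
Set dx/dt = 0 with x > 0: 0.861 - 0.00229y = 0, so y* = 0.861/0.00229 = 376.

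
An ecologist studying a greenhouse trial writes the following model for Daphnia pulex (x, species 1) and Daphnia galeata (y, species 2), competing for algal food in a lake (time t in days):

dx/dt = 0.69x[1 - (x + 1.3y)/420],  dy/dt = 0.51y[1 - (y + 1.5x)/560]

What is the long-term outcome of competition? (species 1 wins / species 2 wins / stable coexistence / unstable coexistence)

unstable coexistence (outcome depends on initial conditions)

Compare the nullcline intercepts: K1/α12 = 420/1.3 = 323 < K2 = 560; K2/α21 = 560/1.5 = 373 < K1 = 420.
Since both are reversed, neither can invade when rare; the interior point is a saddle.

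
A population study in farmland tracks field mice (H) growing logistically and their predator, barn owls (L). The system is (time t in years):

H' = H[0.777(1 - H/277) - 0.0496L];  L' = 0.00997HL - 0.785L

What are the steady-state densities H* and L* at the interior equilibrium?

H* ≈ 78.7, L* ≈ 11.2

From dL/dt = 0 with L > 0: 0.00997H* = 0.785, so H* = 78.7.
Substitute into dH/dt = 0: 0.777(1 - 78.7/277) = 0.0496L*.
The bracket is 0.716, giving L* = 0.556/0.0496 = 11.2.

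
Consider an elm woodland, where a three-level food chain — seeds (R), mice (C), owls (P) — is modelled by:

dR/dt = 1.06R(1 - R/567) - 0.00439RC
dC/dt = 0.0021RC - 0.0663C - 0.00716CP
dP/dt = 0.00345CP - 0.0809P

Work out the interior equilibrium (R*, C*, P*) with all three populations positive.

R* ≈ 512, C* ≈ 23.4, P* ≈ 141

From dP/dt = 0: 0.00345C* = 0.0809, so C* = 23.4.
From dR/dt = 0: 1.06(1 - R*/567) = 0.00439·23.4, giving R* = 567·(1 - 0.0971) = 512.
From dC/dt = 0: 0.0021·512 - 0.0663 = 0.00716P*, so P* = 1.01/0.00716 = 141.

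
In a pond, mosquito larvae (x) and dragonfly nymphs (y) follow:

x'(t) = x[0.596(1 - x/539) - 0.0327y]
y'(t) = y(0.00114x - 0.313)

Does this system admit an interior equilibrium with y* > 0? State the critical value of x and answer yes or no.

The predator equation gives dy/dt > 0 only when x > 0.313/0.00114 = 275.
Without the predator, x → K = 539. Since 539 > 275, the predator can invade and persist.

Threshold x = 275; K > 275, so yes, the predator persists.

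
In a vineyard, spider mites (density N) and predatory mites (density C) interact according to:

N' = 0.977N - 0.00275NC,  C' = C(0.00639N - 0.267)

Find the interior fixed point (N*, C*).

Set dC/dt = 0 with C > 0: 0.00639N - 0.267 = 0, so N* = 0.267/0.00639 = 41.8.
Set dN/dt = 0 with N > 0: 0.977 - 0.00275C = 0, so C* = 0.977/0.00275 = 355.

N* ≈ 41.8, C* ≈ 355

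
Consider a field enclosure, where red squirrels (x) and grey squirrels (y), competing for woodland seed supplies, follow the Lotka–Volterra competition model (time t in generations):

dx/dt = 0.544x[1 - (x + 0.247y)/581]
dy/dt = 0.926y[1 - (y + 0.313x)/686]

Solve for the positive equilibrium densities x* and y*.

x* ≈ 446, y* ≈ 546

Setting both brackets to zero gives the nullclines x + 0.247y = 581 and 0.313x + y = 686.
Substituting y = 686 - 0.313x into the first: x(1 - 0.247·0.313) = 581 - 0.247·686.
So x* = 412/0.923 = 446, and then y* = 686 - 0.313·446 = 546.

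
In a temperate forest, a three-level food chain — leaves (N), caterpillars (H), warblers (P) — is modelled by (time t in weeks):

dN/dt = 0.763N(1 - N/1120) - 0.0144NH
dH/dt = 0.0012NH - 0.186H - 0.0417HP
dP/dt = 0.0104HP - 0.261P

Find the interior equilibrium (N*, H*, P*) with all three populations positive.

From dP/dt = 0: 0.0104H* = 0.261, so H* = 25.1.
From dN/dt = 0: 0.763(1 - N*/1120) = 0.0144·25.1, giving N* = 1120·(1 - 0.474) = 590.
From dH/dt = 0: 0.0012·590 - 0.186 = 0.0417P*, so P* = 0.521/0.0417 = 12.5.

N* ≈ 590, H* ≈ 25.1, P* ≈ 12.5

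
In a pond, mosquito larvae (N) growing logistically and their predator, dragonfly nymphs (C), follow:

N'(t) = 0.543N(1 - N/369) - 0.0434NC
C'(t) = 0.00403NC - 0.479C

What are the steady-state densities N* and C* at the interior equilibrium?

N* ≈ 119, C* ≈ 8.48

From dC/dt = 0 with C > 0: 0.00403N* = 0.479, so N* = 119.
Substitute into dN/dt = 0: 0.543(1 - 119/369) = 0.0434C*.
The bracket is 0.678, giving C* = 0.368/0.0434 = 8.48.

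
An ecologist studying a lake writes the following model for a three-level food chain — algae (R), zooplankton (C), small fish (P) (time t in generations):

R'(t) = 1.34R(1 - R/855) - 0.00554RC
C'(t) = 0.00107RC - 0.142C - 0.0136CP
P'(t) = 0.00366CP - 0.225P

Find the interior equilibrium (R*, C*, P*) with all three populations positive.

From dP/dt = 0: 0.00366C* = 0.225, so C* = 61.5.
From dR/dt = 0: 1.34(1 - R*/855) = 0.00554·61.5, giving R* = 855·(1 - 0.254) = 638.
From dC/dt = 0: 0.00107·638 - 0.142 = 0.0136P*, so P* = 0.54/0.0136 = 39.7.

R* ≈ 638, C* ≈ 61.5, P* ≈ 39.7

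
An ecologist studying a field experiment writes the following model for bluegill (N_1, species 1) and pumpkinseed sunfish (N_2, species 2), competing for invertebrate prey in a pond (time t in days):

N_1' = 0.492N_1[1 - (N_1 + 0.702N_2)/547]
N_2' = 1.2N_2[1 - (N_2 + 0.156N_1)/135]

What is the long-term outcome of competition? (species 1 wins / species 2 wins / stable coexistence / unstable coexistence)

Compare the nullcline intercepts: K1/α12 = 547/0.702 = 779 > K2 = 135; K2/α21 = 135/0.156 = 865 > K1 = 547.
Since both inequalities hold, each species can invade when rare, so the interior equilibrium is stable.

stable coexistence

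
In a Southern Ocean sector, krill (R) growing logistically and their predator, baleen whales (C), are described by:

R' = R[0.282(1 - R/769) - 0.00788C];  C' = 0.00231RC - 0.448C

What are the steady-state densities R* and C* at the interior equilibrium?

From dC/dt = 0 with C > 0: 0.00231R* = 0.448, so R* = 194.
Substitute into dR/dt = 0: 0.282(1 - 194/769) = 0.00788C*.
The bracket is 0.748, giving C* = 0.211/0.00788 = 26.8.

R* ≈ 194, C* ≈ 26.8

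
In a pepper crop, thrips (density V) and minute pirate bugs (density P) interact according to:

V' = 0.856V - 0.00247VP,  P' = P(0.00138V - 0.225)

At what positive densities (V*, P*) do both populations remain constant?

V* ≈ 163, P* ≈ 347

Set dP/dt = 0 with P > 0: 0.00138V - 0.225 = 0, so V* = 0.225/0.00138 = 163.
Set dV/dt = 0 with V > 0: 0.856 - 0.00247P = 0, so P* = 0.856/0.00247 = 347.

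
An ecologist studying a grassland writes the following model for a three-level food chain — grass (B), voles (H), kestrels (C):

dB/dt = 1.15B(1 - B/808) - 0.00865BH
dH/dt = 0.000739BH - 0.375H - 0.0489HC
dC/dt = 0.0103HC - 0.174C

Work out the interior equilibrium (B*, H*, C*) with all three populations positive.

From dC/dt = 0: 0.0103H* = 0.174, so H* = 16.9.
From dB/dt = 0: 1.15(1 - B*/808) = 0.00865·16.9, giving B* = 808·(1 - 0.127) = 705.
From dH/dt = 0: 0.000739·705 - 0.375 = 0.0489C*, so C* = 0.146/0.0489 = 2.99.

B* ≈ 705, H* ≈ 16.9, C* ≈ 2.99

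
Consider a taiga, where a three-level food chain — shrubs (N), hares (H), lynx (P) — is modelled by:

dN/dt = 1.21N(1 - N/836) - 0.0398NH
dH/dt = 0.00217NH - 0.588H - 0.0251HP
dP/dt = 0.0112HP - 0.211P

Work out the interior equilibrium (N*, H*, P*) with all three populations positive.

From dP/dt = 0: 0.0112H* = 0.211, so H* = 18.8.
From dN/dt = 0: 1.21(1 - N*/836) = 0.0398·18.8, giving N* = 836·(1 - 0.62) = 318.
From dH/dt = 0: 0.00217·318 - 0.588 = 0.0251P*, so P* = 0.102/0.0251 = 4.06.

N* ≈ 318, H* ≈ 18.8, P* ≈ 4.06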